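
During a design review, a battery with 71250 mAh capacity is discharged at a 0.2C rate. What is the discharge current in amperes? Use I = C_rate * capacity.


Convert: capacity = 71250 mAh = 71.25 Ah
At 0.2C: I = 0.2 * 71.25 Ah = 14.25 A

14.25 A


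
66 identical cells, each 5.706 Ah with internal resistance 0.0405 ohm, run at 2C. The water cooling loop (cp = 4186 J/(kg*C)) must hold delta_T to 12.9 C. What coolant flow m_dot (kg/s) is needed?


Step 1: I = 2 * 5.706 = 11.412 A
Step 2: Q_cell = I^2 * R = 11.412^2 * 0.0405 = 5.2745 W
Step 3: Q_total = 66 * 5.2745 = 348.12 W
Step 4: m_dot = Q_total / (cp * dT) = 348.12 / (4186 * 12.9) = 0.006447 kg/s

0.006447 kg/s


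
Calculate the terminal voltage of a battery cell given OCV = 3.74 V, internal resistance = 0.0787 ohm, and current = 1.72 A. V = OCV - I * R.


V = OCV - I*R = 3.74 - 1.72 * 0.0787 = 3.605 V

3.605 V


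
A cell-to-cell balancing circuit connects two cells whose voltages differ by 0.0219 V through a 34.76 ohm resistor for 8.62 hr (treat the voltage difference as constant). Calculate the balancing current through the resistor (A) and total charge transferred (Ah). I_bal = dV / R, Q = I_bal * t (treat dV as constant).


First, Ohm's law: I_bal = 0.0219 V / 34.76 ohm = 6.3003e-04 A
Then Q = I * t = 6.3003e-04 A * 8.62 hr = 0.005431 Ah

I=6.3003e-04 A, Q=0.005431 Ah


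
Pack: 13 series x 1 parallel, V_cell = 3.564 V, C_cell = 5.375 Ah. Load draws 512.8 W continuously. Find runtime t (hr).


Step 1: E_pack = Ns * V_cell * Np * C_cell = 13 * 3.564 * 1 * 5.375 = 249.03 Wh
Step 2: t = E_pack / P = 249.03 / 512.8 = 0.4856 hr

0.4856 hr


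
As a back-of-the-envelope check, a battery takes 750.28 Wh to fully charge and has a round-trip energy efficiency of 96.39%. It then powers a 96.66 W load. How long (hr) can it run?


Step 1: E_discharge = eta/100 * E_charge = 96.39/100 * 750.28 = 723.19 Wh
Step 2: t = E_discharge / P = 723.19 / 96.66 = 7.482 hr

7.482 hr


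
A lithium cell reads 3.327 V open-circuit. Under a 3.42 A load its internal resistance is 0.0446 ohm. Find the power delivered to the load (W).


Step 1: V_terminal = OCV - I*R = 3.327 - 3.42 * 0.0446 = 3.1745 V
Step 2: P_out = V_terminal * I = 3.1745 * 3.42 = 10.86 W

10.86 W


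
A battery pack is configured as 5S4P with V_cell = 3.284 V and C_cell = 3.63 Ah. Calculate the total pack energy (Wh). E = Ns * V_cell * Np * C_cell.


E = Ns * Vcell * Np * Ccell = 5 * 3.284 * 4 * 3.63 = 238.4 Wh

238.4 Wh


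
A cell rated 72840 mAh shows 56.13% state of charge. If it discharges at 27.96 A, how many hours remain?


Convert: C_total = 72840 mAh = 72.84 Ah
Step 1: remaining = SOC/100 * C_total = 56.13/100 * 72.84 = 40.885 Ah
Step 2: t = remaining / I = 40.885 / 27.96 = 1.462 hr

1.462 hr


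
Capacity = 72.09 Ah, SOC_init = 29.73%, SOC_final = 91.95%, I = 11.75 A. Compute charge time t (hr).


delta_Ah = 72.09 * (91.95 - 29.73) / 100 = 44.854 Ah
t = delta_Ah / I = 44.854 / 11.75 = 3.817 hr

3.817 hr


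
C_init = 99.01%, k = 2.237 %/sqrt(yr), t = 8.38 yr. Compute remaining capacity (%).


sqrt(t) = sqrt(8.38) = 2.8948
C_final = 99.01 - 2.237 * 2.8948 = 92.53%

92.53%


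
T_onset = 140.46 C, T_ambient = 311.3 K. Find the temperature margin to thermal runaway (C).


Convert: T_ambient = 311.3 K = 38.15 C
margin = 140.46 - 38.15 = 102.31 C

102.31 C


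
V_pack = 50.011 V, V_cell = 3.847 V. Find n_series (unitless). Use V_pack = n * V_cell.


Rearranging: n = V_pack / V_cell = 50.011 / 3.847 = 13 cells

13


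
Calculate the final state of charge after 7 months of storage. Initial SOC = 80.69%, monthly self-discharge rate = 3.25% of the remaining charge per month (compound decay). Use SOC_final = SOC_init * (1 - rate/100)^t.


Monthly retention factor = 1 - 3.25/100 = 0.9675
Over 7 months: factor^7 = 0.79352
SOC_final = 80.69 * 0.79352 = 64.03%

64.03%


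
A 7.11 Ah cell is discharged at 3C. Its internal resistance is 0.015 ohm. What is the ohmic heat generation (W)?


Step 1: I = C_rate * capacity = 3 * 7.11 = 21.33 A
Step 2: Q = I^2 * R = 21.33^2 * 0.015 = 454.97 * 0.015 = 6.825 W

6.825 W


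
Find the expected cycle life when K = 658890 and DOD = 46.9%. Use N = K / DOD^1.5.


Step 1: DOD^1.5 = 46.9^1.5 = 321.19
Step 2: N = 658890 / 321.19 = 2051 cycles

2051 cycles


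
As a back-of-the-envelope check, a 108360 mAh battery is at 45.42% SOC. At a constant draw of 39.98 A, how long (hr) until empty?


Convert: C_total = 108360 mAh = 108.36 Ah
Step 1: remaining = SOC/100 * C_total = 45.42/100 * 108.36 = 49.217 Ah
Step 2: t = remaining / I = 49.217 / 39.98 = 1.231 hr

1.231 hr


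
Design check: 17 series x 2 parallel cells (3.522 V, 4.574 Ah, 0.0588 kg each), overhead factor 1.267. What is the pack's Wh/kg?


Step 1: V_pack = 17 * 3.522 = 59.874 V
Step 2: C_pack = 2 * 4.574 = 9.148 Ah
Step 3: E_pack = V_pack * C_pack = 59.874 * 9.148 = 547.73 Wh
Step 4: m_pack = 17 * 2 * 0.0588 * 1.267 = 2.533 kg
Step 5: ED = E_pack / m_pack = 547.73 / 2.533 = 216.2 Wh/kg

216.2 Wh/kg


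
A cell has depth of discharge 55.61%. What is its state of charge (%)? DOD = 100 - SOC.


SOC = 100 - DOD = 100 - 55.61 = 44.39%

44.39%


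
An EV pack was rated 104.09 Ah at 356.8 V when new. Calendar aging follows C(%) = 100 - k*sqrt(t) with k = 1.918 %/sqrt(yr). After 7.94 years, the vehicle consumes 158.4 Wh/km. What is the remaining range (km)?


Step 1: capacity retention = 100 - 1.918 * sqrt(7.94) = 100 - 1.918 * 2.8178 = 94.595%
Step 2: C_now = 104.09 * 94.595/100 = 98.464 Ah
Step 3: E_pack = V * C_now = 356.8 * 98.464 = 35132 Wh
Step 4: range = E_pack / consumption = 35132 / 158.4 = 221.8 km

221.8 km


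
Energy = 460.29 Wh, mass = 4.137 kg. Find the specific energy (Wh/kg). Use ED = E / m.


Specific energy = 460.29 Wh / 4.137 kg = 111.3 Wh/kg

111.3 Wh/kg


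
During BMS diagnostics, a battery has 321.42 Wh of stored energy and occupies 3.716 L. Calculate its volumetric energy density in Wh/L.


ED = E / V = 321.42 / 3.716 = 86.50 Wh/L

86.50 Wh/L


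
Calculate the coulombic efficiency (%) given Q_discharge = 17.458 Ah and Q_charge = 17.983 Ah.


eta_c = Q_dis / Q_chg * 100 = 17.458 / 17.983 * 100 = 97.08%

97.08%


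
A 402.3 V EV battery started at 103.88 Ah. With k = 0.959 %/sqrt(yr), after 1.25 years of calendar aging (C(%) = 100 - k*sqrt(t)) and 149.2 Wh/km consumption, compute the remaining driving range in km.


Step 1: capacity retention = 100 - 0.959 * sqrt(1.25) = 100 - 0.959 * 1.118 = 98.928%
Step 2: C_now = 103.88 * 98.928/100 = 102.77 Ah
Step 3: E_pack = V * C_now = 402.3 * 102.77 = 41344 Wh
Step 4: range = E_pack / consumption = 41344 / 149.2 = 277.1 km

277.1 km


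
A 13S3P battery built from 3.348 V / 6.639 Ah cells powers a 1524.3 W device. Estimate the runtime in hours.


Step 1: E_pack = Ns * V_cell * Np * C_cell = 13 * 3.348 * 3 * 6.639 = 866.87 Wh
Step 2: t = E_pack / P = 866.87 / 1524.3 = 0.5687 hr

0.5687 hr


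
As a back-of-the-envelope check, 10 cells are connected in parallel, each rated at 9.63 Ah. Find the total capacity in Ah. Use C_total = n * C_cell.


C_total = 10 * 9.63 = 96.3 Ah

96.3 Ah


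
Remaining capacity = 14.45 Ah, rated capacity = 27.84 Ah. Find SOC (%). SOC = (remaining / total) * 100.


SOC% = 14.45 / 27.84 * 100 = 51.90%

51.90%


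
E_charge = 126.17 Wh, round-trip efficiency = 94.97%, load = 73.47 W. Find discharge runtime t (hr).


Step 1: E_discharge = eta/100 * E_charge = 94.97/100 * 126.17 = 119.82 Wh
Step 2: t = E_discharge / P = 119.82 / 73.47 = 1.631 hr

1.631 hr


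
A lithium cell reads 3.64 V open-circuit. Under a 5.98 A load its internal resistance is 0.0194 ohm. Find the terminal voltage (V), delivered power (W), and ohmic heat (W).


Step 1: V_terminal = OCV - I*R = 3.64 - 5.98 * 0.0194 = 3.524 V
Step 2: P_out = V_terminal * I = 3.524 * 5.98 = 21.07 W
Step 3: Q = I^2 * R = 5.98^2 * 0.0194 = 0.6938 W

V=3.524 V, P=21.07 W, Q=0.6938 W


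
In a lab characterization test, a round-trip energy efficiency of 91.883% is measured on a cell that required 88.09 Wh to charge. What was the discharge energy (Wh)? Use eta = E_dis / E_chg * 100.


E_dis = eta/100 * E_chg = 91.883/100 * 88.09 = 80.94 Wh

80.94 Wh


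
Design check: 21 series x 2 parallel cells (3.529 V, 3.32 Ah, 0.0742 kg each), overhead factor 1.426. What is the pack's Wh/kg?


Step 1: V_pack = 21 * 3.529 = 74.109 V
Step 2: C_pack = 2 * 3.32 = 6.64 Ah
Step 3: E_pack = V_pack * C_pack = 74.109 * 6.64 = 492.08 Wh
Step 4: m_pack = 21 * 2 * 0.0742 * 1.426 = 4.444 kg
Step 5: ED = E_pack / m_pack = 492.08 / 4.444 = 110.7 Wh/kg

110.7 Wh/kg


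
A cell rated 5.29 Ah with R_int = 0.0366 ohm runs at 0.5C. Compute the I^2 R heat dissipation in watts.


Step 1: I = C_rate * capacity = 0.5 * 5.29 = 2.645 A
Step 2: Q = I^2 * R = 2.645^2 * 0.0366 = 6.996 * 0.0366 = 0.2561 W

0.2561 W


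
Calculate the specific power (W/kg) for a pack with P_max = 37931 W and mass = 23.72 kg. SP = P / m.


Specific power = 37931 W / 23.72 kg = 1599 W/kg

1599 W/kg


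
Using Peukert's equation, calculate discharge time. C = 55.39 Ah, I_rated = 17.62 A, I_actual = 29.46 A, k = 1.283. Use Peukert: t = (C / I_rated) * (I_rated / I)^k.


t_rated = C / I_rated = 55.39 / 17.62 = 3.1436 hr
(I_rated/I)^k = (0.5981)^1.283 = 0.51713
t = t_rated * (I_rated/I)^k = 3.1436 * 0.51713 = 1.626 hr

1.626 hr


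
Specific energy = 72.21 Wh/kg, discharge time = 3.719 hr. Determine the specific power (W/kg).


Specific power = 72.21 Wh/kg / 3.719 hr = 19.42 W/kg

19.42 W/kg


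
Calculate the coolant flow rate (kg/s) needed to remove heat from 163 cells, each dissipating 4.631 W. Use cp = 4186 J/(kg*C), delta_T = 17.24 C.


Step 1: Total heat Q = 163 * 4.631 W = 754.85 W
Step 2: denom = cp * dT = 4186 * 17.24 = 72167
Step 3: m_dot = 754.85 / 72167 = 0.01046 kg/s

0.01046 kg/s


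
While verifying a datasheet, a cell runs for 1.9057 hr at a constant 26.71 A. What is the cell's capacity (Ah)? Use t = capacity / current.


C = I * t = 26.71 * 1.9057 = 50.90 Ah

50.90 Ah


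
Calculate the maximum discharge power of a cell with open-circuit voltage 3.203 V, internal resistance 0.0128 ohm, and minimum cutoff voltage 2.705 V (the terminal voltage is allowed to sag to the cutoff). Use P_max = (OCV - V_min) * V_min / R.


P_max = (OCV - V_min) * V_min / R = (3.203 - 2.705) * 2.705 / 0.0128 = 0.498 * 2.705 / 0.0128 = 105.2 W

105.2 W


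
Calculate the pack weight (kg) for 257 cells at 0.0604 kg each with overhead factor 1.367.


m_pack = n * m_cell * overhead = 257 * 0.0604 * 1.367 = 21.22 kg

21.22 kg


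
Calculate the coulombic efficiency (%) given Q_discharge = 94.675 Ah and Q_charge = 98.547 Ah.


Coulombic efficiency = 94.675/98.547 * 100% = 96.07%

96.07%


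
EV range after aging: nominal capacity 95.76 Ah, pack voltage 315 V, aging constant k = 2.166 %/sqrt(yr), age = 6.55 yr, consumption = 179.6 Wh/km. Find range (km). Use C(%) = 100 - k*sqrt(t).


Step 1: capacity retention = 100 - 2.166 * sqrt(6.55) = 100 - 2.166 * 2.5593 = 94.457%
Step 2: C_now = 95.76 * 94.457/100 = 90.452 Ah
Step 3: E_pack = V * C_now = 315 * 90.452 = 28492 Wh
Step 4: range = E_pack / consumption = 28492 / 179.6 = 158.6 km

158.6 km


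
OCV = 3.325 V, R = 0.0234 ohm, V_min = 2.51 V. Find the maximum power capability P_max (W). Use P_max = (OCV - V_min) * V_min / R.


P_max = (OCV - V_min) * V_min / R = (3.325 - 2.51) * 2.51 / 0.0234 = 0.815 * 2.51 / 0.0234 = 87.42 W

87.42 W


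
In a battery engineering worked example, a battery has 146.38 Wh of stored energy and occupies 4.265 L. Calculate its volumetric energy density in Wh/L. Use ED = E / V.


Volumetric ED = 146.38 Wh / 4.265 L = 34.32 Wh/L

34.32 Wh/L


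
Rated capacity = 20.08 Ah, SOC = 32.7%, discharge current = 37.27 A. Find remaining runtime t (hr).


Step 1: remaining = SOC/100 * C_total = 32.7/100 * 20.08 = 6.5662 Ah
Step 2: t = remaining / I = 6.5662 / 37.27 = 0.1762 hr

0.1762 hr


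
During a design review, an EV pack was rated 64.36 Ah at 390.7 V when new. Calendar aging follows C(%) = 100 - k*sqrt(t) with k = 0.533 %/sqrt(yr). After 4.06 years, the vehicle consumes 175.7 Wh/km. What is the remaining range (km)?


Step 1: capacity retention = 100 - 0.533 * sqrt(4.06) = 100 - 0.533 * 2.0149 = 98.926%
Step 2: C_now = 64.36 * 98.926/100 = 63.669 Ah
Step 3: E_pack = V * C_now = 390.7 * 63.669 = 24875 Wh
Step 4: range = E_pack / consumption = 24875 / 175.7 = 141.6 km

141.6 km


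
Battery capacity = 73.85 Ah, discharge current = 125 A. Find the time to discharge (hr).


t = capacity / current = 73.85 / 125 = 0.5908 hr

0.5908 hr


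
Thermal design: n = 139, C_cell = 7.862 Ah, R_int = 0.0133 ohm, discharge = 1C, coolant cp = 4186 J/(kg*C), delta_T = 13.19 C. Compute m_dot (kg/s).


Step 1: I = 1 * 7.862 = 7.862 A
Step 2: Q_cell = I^2 * R = 7.862^2 * 0.0133 = 0.82209 W
Step 3: Q_total = 139 * 0.82209 = 114.27 W
Step 4: m_dot = Q_total / (cp * dT) = 114.27 / (4186 * 13.19) = 0.002070 kg/s

0.002070 kg/s


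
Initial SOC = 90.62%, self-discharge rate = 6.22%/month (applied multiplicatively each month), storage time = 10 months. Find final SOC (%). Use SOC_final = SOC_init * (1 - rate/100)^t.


Monthly retention factor = 1 - 6.22/100 = 0.9378
Over 10 months: factor^10 = 0.52614
SOC_final = 90.62 * 0.52614 = 47.68%

47.68%


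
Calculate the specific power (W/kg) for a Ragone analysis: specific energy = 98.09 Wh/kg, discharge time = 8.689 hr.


P_specific = E / t = 98.09 / 8.689 = 11.29 W/kg

11.29 W/kg


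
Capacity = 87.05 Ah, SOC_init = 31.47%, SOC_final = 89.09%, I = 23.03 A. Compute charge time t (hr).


delta_Ah = 87.05 * (89.09 - 31.47) / 100 = 50.158 Ah
t = delta_Ah / I = 50.158 / 23.03 = 2.178 hr

2.178 hr


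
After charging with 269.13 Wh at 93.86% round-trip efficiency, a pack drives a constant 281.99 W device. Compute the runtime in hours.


Step 1: E_discharge = eta/100 * E_charge = 93.86/100 * 269.13 = 252.61 Wh
Step 2: t = E_discharge / P = 252.61 / 281.99 = 0.8958 hr

0.8958 hr


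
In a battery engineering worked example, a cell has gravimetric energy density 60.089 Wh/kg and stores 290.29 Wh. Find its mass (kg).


m = E / ED = 290.29 / 60.089 = 4.831 kg

4.831 kg


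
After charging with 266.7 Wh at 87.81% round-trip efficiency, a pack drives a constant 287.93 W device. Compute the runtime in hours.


Step 1: E_discharge = eta/100 * E_charge = 87.81/100 * 266.7 = 234.19 Wh
Step 2: t = E_discharge / P = 234.19 / 287.93 = 0.8134 hr

0.8134 hr


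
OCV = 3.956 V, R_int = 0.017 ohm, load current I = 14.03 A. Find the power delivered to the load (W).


Step 1: V_terminal = OCV - I*R = 3.956 - 14.03 * 0.017 = 3.7175 V
Step 2: P_out = V_terminal * I = 3.7175 * 14.03 = 52.16 W

52.16 W


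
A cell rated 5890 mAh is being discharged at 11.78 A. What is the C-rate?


Convert: capacity = 5890 mAh = 5.89 Ah
Rearranging: C_rate = 11.78 / 5.89 = 2C

2C


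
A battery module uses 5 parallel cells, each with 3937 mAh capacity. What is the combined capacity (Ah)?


Convert: C_cell = 3937 mAh = 3.937 Ah
C_total = 5 * 3.937 = 19.685 Ah

19.685 Ah


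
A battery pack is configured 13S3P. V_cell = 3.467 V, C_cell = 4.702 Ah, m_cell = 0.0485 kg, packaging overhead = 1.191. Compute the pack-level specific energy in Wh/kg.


Step 1: V_pack = 13 * 3.467 = 45.071 V
Step 2: C_pack = 3 * 4.702 = 14.106 Ah
Step 3: E_pack = V_pack * C_pack = 45.071 * 14.106 = 635.77 Wh
Step 4: m_pack = 13 * 3 * 0.0485 * 1.191 = 2.2528 kg
Step 5: ED = E_pack / m_pack = 635.77 / 2.2528 = 282.2 Wh/kg

282.2 Wh/kg


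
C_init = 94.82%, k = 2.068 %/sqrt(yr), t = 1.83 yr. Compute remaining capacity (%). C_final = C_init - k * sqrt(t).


sqrt(t) = sqrt(1.83) = 1.3528
C_final = 94.82 - 2.068 * 1.3528 = 92.02%

92.02%


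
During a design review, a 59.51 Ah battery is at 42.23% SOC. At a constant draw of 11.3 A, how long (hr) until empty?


Step 1: remaining = SOC/100 * C_total = 42.23/100 * 59.51 = 25.131 Ah
Step 2: t = remaining / I = 25.131 / 11.3 = 2.224 hr

2.224 hr


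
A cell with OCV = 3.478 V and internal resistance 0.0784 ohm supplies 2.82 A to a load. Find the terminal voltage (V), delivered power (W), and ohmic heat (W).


Step 1: V_terminal = OCV - I*R = 3.478 - 2.82 * 0.0784 = 3.2569 V
Step 2: P_out = V_terminal * I = 3.2569 * 2.82 = 9.184 W
Step 3: Q = I^2 * R = 2.82^2 * 0.0784 = 0.6235 W

V=3.2569 V, P=9.184 W, Q=0.6235 W


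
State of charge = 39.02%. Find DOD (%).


DOD = 100 - SOC = 100 - 39.02 = 60.98%

60.98%


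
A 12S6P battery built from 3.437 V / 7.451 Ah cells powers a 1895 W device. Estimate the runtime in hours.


Step 1: E_pack = Ns * V_cell * Np * C_cell = 12 * 3.437 * 6 * 7.451 = 1843.9 Wh
Step 2: t = E_pack / P = 1843.9 / 1895 = 0.9730 hr

0.9730 hr


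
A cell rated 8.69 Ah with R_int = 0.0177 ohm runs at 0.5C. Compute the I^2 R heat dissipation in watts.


Step 1: I = C_rate * capacity = 0.5 * 8.69 = 4.345 A
Step 2: Q = I^2 * R = 4.345^2 * 0.0177 = 18.879 * 0.0177 = 0.3342 W

0.3342 W


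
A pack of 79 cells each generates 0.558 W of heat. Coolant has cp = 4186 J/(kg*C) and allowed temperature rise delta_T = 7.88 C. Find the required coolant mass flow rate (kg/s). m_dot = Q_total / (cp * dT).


Q_total = 79 * 0.558 = 44.082 W
m_dot = Q_total / (cp * dT) = 44.082 / (4186 * 7.88) = 0.001336 kg/s

0.001336 kg/s


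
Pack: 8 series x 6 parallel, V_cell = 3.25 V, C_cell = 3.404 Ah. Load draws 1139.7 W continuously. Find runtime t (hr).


Step 1: E_pack = Ns * V_cell * Np * C_cell = 8 * 3.25 * 6 * 3.404 = 531.02 Wh
Step 2: t = E_pack / P = 531.02 / 1139.7 = 0.4659 hr

0.4659 hr


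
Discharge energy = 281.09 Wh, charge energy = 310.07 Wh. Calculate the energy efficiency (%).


Round-trip efficiency = 281.09/310.07 * 100% = 90.65%

90.65%


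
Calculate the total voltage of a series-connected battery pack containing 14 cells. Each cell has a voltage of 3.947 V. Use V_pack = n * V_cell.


Series voltages add: 14 * 3.947 V = 55.258 V

55.258 V


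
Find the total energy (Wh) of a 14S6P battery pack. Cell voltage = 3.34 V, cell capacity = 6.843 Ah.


V_pack = 14 * 3.34 = 46.76 V
C_pack = 6 * 6.843 = 41.058 Ah
E = V_pack * C_pack = 46.76 * 41.058 = 1920 Wh

1920 Wh


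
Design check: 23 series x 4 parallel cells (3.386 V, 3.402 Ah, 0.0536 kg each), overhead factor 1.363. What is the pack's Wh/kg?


Step 1: V_pack = 23 * 3.386 = 77.878 V
Step 2: C_pack = 4 * 3.402 = 13.608 Ah
Step 3: E_pack = V_pack * C_pack = 77.878 * 13.608 = 1059.8 Wh
Step 4: m_pack = 23 * 4 * 0.0536 * 1.363 = 6.7212 kg
Step 5: ED = E_pack / m_pack = 1059.8 / 6.7212 = 157.7 Wh/kg

157.7 Wh/kg


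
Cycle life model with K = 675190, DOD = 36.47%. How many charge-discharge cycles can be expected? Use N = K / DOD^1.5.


DOD^1.5 = 220.24
N = K / DOD^1.5 = 675190 / 220.24 = 3066

3066 cycles


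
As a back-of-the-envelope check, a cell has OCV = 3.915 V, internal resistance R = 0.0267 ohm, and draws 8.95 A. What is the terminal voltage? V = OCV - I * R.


V = OCV - I*R = 3.915 - 8.95 * 0.0267 = 3.676 V

3.676 V


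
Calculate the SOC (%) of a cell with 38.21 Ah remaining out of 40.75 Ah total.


SOC% = 38.21 / 40.75 * 100 = 93.77%

93.77%


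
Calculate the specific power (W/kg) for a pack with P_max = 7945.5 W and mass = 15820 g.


Convert: m = 15820 g = 15.82 kg
Specific power = 7945.5 W / 15.82 kg = 502.2 W/kg

502.2 W/kg


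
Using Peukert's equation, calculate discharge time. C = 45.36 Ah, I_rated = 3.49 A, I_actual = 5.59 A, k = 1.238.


Step 1: t_rated = C / I_rated = 45.36 / 3.49 = 12.997 hr
Step 2: ratio = 3.49 / 5.59 = 0.62433
Step 3: ratio^k = 0.62433^1.238 = 0.55811
Step 4: t = t_rated * ratio^k = 12.997 * 0.55811 = 7.254 hr

7.254 hr


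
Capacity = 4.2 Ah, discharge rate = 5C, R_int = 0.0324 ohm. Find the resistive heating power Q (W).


Step 1: I = C_rate * capacity = 5 * 4.2 = 21 A
Step 2: Q = I^2 * R = 21^2 * 0.0324 = 441 * 0.0324 = 14.29 W

14.29 W


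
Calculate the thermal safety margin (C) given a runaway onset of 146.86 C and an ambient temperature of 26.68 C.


Safety margin = 146.86 C - 26.68 C = 120.18 C

120.18 C


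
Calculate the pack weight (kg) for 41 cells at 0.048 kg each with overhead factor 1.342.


m_pack = n * m_cell * overhead = 41 * 0.048 * 1.342 = 2.641 kg

2.641 kg


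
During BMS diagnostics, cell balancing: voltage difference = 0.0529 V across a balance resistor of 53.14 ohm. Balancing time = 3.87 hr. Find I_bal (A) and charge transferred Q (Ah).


First, Ohm's law: I_bal = 0.0529 V / 53.14 ohm = 9.9548e-04 A
Then Q = I * t = 9.9548e-04 A * 3.87 hr = 0.003853 Ah

I=9.9548e-04 A, Q=0.003853 Ah


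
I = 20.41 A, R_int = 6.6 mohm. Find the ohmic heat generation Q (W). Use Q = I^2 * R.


Convert: R = 6.6 mohm = 0.0066 ohm
Q = I^2 * R = 20.41^2 * 0.0066 = 2.749 W

2.749 W


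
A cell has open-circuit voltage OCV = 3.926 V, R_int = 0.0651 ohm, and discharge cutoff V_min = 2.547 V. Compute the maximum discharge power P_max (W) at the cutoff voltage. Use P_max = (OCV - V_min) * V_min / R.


dV = OCV - V_min = 1.379 V (so I_max = dV / R)
P_max = dV * V_min / R = 1.379 * 2.547 / 0.0651 = 53.95 W

53.95 W


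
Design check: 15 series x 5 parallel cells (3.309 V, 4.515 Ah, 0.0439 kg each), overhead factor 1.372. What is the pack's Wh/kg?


Step 1: V_pack = 15 * 3.309 = 49.635 V
Step 2: C_pack = 5 * 4.515 = 22.575 Ah
Step 3: E_pack = V_pack * C_pack = 49.635 * 22.575 = 1120.5 Wh
Step 4: m_pack = 15 * 5 * 0.0439 * 1.372 = 4.5173 kg
Step 5: ED = E_pack / m_pack = 1120.5 / 4.5173 = 248.0 Wh/kg

248.0 Wh/kg


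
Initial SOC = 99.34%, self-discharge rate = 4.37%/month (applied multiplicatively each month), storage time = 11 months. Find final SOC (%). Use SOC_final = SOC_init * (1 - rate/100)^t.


decay = (1 - 4.37/100)^11 = 0.6117
SOC_final = 99.34 * 0.6117 = 60.77%

60.77%


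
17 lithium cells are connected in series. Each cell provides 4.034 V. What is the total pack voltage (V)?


V_pack = n * V_cell = 17 * 4.034 = 68.578 V

68.578 V


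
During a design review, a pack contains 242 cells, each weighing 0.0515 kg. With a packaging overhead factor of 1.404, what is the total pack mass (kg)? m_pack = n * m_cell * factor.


m_pack = n * m_cell * overhead = 242 * 0.0515 * 1.404 = 17.50 kg

17.50 kg


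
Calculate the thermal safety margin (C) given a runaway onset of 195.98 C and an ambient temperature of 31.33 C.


Safety margin = 195.98 C - 31.33 C = 164.65 C

164.65 C


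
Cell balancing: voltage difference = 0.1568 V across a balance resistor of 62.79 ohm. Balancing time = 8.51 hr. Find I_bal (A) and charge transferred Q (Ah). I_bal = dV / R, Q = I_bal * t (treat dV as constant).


First, Ohm's law: I_bal = 0.1568 V / 62.79 ohm = 0.0024972 A
Then Q = I * t = 0.0024972 A * 8.51 hr = 0.02125 Ah

I=0.0024972 A, Q=0.02125 Ah


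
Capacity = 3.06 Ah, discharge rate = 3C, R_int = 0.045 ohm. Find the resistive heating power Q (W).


Step 1: I = C_rate * capacity = 3 * 3.06 = 9.18 A
Step 2: Q = I^2 * R = 9.18^2 * 0.045 = 84.272 * 0.045 = 3.792 W

3.792 W


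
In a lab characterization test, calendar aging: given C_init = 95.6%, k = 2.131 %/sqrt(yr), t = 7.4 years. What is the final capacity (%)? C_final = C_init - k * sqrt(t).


Step 1: sqrt(7.4 yr) = 2.7203
Step 2: drop = 2.131 * 2.7203 = 5.797
Step 3: C_final = 95.6 - 5.797 = 89.80%

89.80%


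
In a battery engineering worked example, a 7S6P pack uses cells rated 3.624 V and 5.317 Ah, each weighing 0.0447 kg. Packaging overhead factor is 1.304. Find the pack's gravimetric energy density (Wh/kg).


Step 1: V_pack = 7 * 3.624 = 25.368 V
Step 2: C_pack = 6 * 5.317 = 31.902 Ah
Step 3: E_pack = V_pack * C_pack = 25.368 * 31.902 = 809.29 Wh
Step 4: m_pack = 7 * 6 * 0.0447 * 1.304 = 2.4481 kg
Step 5: ED = E_pack / m_pack = 809.29 / 2.4481 = 330.6 Wh/kg

330.6 Wh/kg


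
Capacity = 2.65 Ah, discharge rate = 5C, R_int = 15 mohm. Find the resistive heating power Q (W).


Convert: R = 15 mohm = 0.015 ohm
Step 1: I = C_rate * capacity = 5 * 2.65 = 13.25 A
Step 2: Q = I^2 * R = 13.25^2 * 0.015 = 175.56 * 0.015 = 2.633 W

2.633 W


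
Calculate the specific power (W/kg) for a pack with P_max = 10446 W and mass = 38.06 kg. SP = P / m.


Specific power = 10446 W / 38.06 kg = 274.5 W/kg

274.5 W/kg


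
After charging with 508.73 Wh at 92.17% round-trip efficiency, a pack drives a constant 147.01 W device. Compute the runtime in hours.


Step 1: E_discharge = eta/100 * E_charge = 92.17/100 * 508.73 = 468.9 Wh
Step 2: t = E_discharge / P = 468.9 / 147.01 = 3.190 hr

3.190 hr


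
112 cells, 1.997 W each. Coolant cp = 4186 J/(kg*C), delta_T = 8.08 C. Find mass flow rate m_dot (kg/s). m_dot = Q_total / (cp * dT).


Q_total = 112 * 1.997 = 223.66 W
m_dot = Q_total / (cp * dT) = 223.66 / (4186 * 8.08) = 0.006613 kg/s

0.006613 kg/s


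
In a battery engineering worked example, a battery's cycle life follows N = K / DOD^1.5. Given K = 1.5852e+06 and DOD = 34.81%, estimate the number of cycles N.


DOD^1.5 = 205.38
N = K / DOD^1.5 = 1.5852e+06 / 205.38 = 7718

7718 cycles


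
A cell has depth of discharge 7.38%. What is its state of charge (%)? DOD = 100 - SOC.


SOC = 100 - DOD = 100 - 7.38 = 92.62%

92.62%


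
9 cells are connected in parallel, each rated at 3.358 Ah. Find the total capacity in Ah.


C_total = 9 * 3.358 = 30.222 Ah

30.222 Ah


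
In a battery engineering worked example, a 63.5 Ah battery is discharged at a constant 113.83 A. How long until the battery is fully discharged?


Runtime = 63.5 Ah / 113.83 A = 0.5578 hr

0.5578 hr


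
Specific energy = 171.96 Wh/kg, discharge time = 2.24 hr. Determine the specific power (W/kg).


Specific power = 171.96 Wh/kg / 2.24 hr = 76.77 W/kg

76.77 W/kg


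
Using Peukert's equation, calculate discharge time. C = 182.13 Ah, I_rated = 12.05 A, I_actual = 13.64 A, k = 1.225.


Step 1: t_rated = C / I_rated = 182.13 / 12.05 = 15.115 hr
Step 2: ratio = 12.05 / 13.64 = 0.88343
Step 3: ratio^k = 0.88343^1.225 = 0.85913
Step 4: t = t_rated * ratio^k = 15.115 * 0.85913 = 12.99 hr

12.99 hr


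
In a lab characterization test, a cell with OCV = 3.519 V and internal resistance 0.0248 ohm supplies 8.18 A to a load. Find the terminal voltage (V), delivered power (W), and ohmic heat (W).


Step 1: V_terminal = OCV - I*R = 3.519 - 8.18 * 0.0248 = 3.3161 V
Step 2: P_out = V_terminal * I = 3.3161 * 8.18 = 27.13 W
Step 3: Q = I^2 * R = 8.18^2 * 0.0248 = 1.659 W

V=3.3161 V, P=27.13 W, Q=1.659 W


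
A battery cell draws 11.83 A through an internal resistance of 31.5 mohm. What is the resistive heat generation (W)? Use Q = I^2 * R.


Convert: R = 31.5 mohm = 0.0315 ohm
I^2 = 139.95
Q = 139.95 * 0.0315 = 4.408 W

4.408 W


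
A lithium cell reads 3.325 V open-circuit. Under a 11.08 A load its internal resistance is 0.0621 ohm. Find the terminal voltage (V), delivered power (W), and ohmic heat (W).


Step 1: V_terminal = OCV - I*R = 3.325 - 11.08 * 0.0621 = 2.6369 V
Step 2: P_out = V_terminal * I = 2.6369 * 11.08 = 29.22 W
Step 3: Q = I^2 * R = 11.08^2 * 0.0621 = 7.624 W

V=2.6369 V, P=29.22 W, Q=7.624 W


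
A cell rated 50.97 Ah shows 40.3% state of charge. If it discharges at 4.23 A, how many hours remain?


Step 1: remaining = SOC/100 * C_total = 40.3/100 * 50.97 = 20.541 Ah
Step 2: t = remaining / I = 20.541 / 4.23 = 4.856 hr

4.856 hr


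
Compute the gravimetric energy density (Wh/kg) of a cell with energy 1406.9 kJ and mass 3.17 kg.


Convert: E = 1406.9 kJ = 390.81 Wh
ED = E / m = 390.81 / 3.17 = 123.3 Wh/kg

123.3 Wh/kg


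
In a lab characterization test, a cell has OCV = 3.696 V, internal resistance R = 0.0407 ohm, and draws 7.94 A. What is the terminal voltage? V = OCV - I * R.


V = OCV - I*R = 3.696 - 7.94 * 0.0407 = 3.373 V

3.373 V


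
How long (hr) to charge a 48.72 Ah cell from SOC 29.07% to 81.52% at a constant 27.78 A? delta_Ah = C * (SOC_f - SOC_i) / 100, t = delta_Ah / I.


Step 1: dSOC = 81.52% - 29.07% = 52.45%
Step 2: delta_Ah = 48.72 * 52.45 / 100 = 25.554 Ah
Step 3: t = 25.554 / 27.78 = 0.9199 hr

0.9199 hr


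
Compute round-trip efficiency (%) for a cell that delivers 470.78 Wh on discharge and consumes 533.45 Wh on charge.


eta_e = E_dis / E_chg * 100 = 470.78 / 533.45 * 100 = 88.25%

88.25%


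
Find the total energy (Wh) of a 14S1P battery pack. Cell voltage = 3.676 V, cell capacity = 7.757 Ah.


E = Ns * Vcell * Np * Ccell = 14 * 3.676 * 1 * 7.757 = 399.2 Wh

399.2 Wh


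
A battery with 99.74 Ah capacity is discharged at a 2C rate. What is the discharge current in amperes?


I = C_rate * capacity = 2 * 99.74 = 199.48 A

199.48 A


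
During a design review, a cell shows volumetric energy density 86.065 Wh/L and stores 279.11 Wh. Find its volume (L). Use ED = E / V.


V = E / ED = 279.11 / 86.065 = 3.243 L

3.243 L


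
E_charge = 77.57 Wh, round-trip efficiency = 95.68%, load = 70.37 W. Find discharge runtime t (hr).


Step 1: E_discharge = eta/100 * E_charge = 95.68/100 * 77.57 = 74.219 Wh
Step 2: t = E_discharge / P = 74.219 / 70.37 = 1.055 hr

1.055 hr


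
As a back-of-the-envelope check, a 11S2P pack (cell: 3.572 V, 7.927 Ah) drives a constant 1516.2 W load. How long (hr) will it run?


Step 1: E_pack = Ns * V_cell * Np * C_cell = 11 * 3.572 * 2 * 7.927 = 622.94 Wh
Step 2: t = E_pack / P = 622.94 / 1516.2 = 0.4109 hr

0.4109 hr


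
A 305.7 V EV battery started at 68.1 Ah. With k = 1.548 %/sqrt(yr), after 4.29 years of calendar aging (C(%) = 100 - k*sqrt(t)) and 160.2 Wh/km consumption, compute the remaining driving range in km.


Step 1: capacity retention = 100 - 1.548 * sqrt(4.29) = 100 - 1.548 * 2.0712 = 96.794%
Step 2: C_now = 68.1 * 96.794/100 = 65.917 Ah
Step 3: E_pack = V * C_now = 305.7 * 65.917 = 20151 Wh
Step 4: range = E_pack / consumption = 20151 / 160.2 = 125.8 km

125.8 km


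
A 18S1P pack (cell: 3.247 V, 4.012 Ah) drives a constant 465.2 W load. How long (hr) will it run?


Step 1: E_pack = Ns * V_cell * Np * C_cell = 18 * 3.247 * 1 * 4.012 = 234.49 Wh
Step 2: t = E_pack / P = 234.49 / 465.2 = 0.5041 hr

0.5041 hr


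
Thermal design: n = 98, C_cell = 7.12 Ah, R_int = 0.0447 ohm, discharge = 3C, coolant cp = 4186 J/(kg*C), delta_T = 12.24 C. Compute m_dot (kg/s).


Step 1: I = 3 * 7.12 = 21.36 A
Step 2: Q_cell = I^2 * R = 21.36^2 * 0.0447 = 20.394 W
Step 3: Q_total = 98 * 20.394 = 1998.6 W
Step 4: m_dot = Q_total / (cp * dT) = 1998.6 / (4186 * 12.24) = 0.03901 kg/s

0.03901 kg/s


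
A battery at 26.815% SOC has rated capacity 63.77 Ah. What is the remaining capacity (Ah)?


remaining = SOC / 100 * total = 26.815 / 100 * 63.77 = 17.10 Ah

17.10 Ah


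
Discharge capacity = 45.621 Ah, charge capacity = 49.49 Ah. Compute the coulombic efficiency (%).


eta_c = Q_dis / Q_chg * 100 = 45.621 / 49.49 * 100 = 92.18%

92.18%


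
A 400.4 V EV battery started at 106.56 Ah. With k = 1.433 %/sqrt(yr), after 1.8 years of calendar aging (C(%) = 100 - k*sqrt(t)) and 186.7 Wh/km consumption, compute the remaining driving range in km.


Step 1: capacity retention = 100 - 1.433 * sqrt(1.8) = 100 - 1.433 * 1.3416 = 98.077%
Step 2: C_now = 106.56 * 98.077/100 = 104.51 Ah
Step 3: E_pack = V * C_now = 400.4 * 104.51 = 41846 Wh
Step 4: range = E_pack / consumption = 41846 / 186.7 = 224.1 km

224.1 km


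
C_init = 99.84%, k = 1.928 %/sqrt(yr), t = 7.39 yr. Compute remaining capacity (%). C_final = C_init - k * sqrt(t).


sqrt(t) = sqrt(7.39) = 2.7185
C_final = 99.84 - 1.928 * 2.7185 = 94.60%

94.60%


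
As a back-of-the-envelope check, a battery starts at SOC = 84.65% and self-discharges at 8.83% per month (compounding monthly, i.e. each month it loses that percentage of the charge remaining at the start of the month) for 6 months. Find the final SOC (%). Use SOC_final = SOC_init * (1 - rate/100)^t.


decay = (1 - 8.83/100)^6 = 0.57426
SOC_final = 84.65 * 0.57426 = 48.61%

48.61%


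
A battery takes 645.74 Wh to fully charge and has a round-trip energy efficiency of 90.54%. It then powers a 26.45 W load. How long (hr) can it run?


Step 1: E_discharge = eta/100 * E_charge = 90.54/100 * 645.74 = 584.65 Wh
Step 2: t = E_discharge / P = 584.65 / 26.45 = 22.10 hr

22.10 hr


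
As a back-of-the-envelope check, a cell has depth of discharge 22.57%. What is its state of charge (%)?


SOC = 100 - DOD = 100 - 22.57 = 77.43%

77.43%


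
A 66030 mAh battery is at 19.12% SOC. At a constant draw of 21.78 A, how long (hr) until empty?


Convert: C_total = 66030 mAh = 66.03 Ah
Step 1: remaining = SOC/100 * C_total = 19.12/100 * 66.03 = 12.625 Ah
Step 2: t = remaining / I = 12.625 / 21.78 = 0.5797 hr

0.5797 hr


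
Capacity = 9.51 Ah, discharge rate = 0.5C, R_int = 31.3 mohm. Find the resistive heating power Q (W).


Convert: R = 31.3 mohm = 0.0313 ohm
Step 1: I = C_rate * capacity = 0.5 * 9.51 = 4.755 A
Step 2: Q = I^2 * R = 4.755^2 * 0.0313 = 22.61 * 0.0313 = 0.7077 W

0.7077 W


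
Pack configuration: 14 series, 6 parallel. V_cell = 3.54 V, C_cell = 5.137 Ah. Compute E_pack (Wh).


E = Ns * Vcell * Np * Ccell = 14 * 3.54 * 6 * 5.137 = 1528 Wh

1528 Wh


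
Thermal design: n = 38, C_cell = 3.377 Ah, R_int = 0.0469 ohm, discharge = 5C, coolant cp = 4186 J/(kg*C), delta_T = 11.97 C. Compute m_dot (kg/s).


Step 1: I = 5 * 3.377 = 16.885 A
Step 2: Q_cell = I^2 * R = 16.885^2 * 0.0469 = 13.371 W
Step 3: Q_total = 38 * 13.371 = 508.1 W
Step 4: m_dot = Q_total / (cp * dT) = 508.1 / (4186 * 11.97) = 0.01014 kg/s

0.01014 kg/s


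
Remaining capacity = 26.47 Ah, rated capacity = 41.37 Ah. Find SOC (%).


SOC = (remaining / total) * 100 = (26.47 / 41.37) * 100 = 63.98%

63.98%


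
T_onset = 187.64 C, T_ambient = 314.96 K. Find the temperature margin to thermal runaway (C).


Convert: T_ambient = 314.96 K = 41.81 C
margin = 187.64 - 41.81 = 145.83 C

145.83 C


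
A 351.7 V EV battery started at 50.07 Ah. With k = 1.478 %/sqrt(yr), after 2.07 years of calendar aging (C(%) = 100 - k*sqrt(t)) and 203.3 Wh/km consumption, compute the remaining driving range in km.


Step 1: capacity retention = 100 - 1.478 * sqrt(2.07) = 100 - 1.478 * 1.4387 = 97.874%
Step 2: C_now = 50.07 * 97.874/100 = 49.006 Ah
Step 3: E_pack = V * C_now = 351.7 * 49.006 = 17235 Wh
Step 4: range = E_pack / consumption = 17235 / 203.3 = 84.78 km

84.78 km


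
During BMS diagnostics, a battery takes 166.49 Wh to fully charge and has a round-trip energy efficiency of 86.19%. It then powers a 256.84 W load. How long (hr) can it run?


Step 1: E_discharge = eta/100 * E_charge = 86.19/100 * 166.49 = 143.5 Wh
Step 2: t = E_discharge / P = 143.5 / 256.84 = 0.5587 hr

0.5587 hr


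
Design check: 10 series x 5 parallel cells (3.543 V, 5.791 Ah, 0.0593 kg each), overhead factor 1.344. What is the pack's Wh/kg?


Step 1: V_pack = 10 * 3.543 = 35.43 V
Step 2: C_pack = 5 * 5.791 = 28.955 Ah
Step 3: E_pack = V_pack * C_pack = 35.43 * 28.955 = 1025.9 Wh
Step 4: m_pack = 10 * 5 * 0.0593 * 1.344 = 3.985 kg
Step 5: ED = E_pack / m_pack = 1025.9 / 3.985 = 257.4 Wh/kg

257.4 Wh/kg


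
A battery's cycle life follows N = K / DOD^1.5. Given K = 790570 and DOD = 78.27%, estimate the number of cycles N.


Step 1: DOD^1.5 = 78.27^1.5 = 692.46
Step 2: N = 790570 / 692.46 = 1142 cycles

1142 cycles


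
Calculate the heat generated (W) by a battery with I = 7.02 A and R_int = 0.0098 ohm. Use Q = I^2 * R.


I^2 = 49.28
Q = 49.28 * 0.0098 = 0.4829 W

0.4829 W


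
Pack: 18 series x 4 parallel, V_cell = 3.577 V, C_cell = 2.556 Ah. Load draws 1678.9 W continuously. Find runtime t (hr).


Step 1: E_pack = Ns * V_cell * Np * C_cell = 18 * 3.577 * 4 * 2.556 = 658.28 Wh
Step 2: t = E_pack / P = 658.28 / 1678.9 = 0.3921 hr

0.3921 hr


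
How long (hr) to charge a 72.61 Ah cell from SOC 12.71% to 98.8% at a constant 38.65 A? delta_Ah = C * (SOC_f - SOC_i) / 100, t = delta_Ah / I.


Step 1: dSOC = 98.8% - 12.71% = 86.09%
Step 2: delta_Ah = 72.61 * 86.09 / 100 = 62.51 Ah
Step 3: t = 62.51 / 38.65 = 1.617 hr

1.617 hr


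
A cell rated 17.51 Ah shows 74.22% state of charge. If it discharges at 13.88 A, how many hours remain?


Step 1: remaining = SOC/100 * C_total = 74.22/100 * 17.51 = 12.996 Ah
Step 2: t = remaining / I = 12.996 / 13.88 = 0.9363 hr

0.9363 hr


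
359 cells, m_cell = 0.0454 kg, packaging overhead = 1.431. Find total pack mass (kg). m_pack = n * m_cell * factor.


Cell mass sum = 359 * 0.0454 = 16.299 kg
With overhead 1.431: m_pack = 16.299 * 1.431 = 23.32 kg

23.32 kg


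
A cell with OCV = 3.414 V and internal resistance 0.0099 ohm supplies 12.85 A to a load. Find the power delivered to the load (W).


Step 1: V_terminal = OCV - I*R = 3.414 - 12.85 * 0.0099 = 3.2868 V
Step 2: P_out = V_terminal * I = 3.2868 * 12.85 = 42.24 W

42.24 W


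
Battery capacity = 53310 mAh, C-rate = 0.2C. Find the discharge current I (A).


Convert: capacity = 53310 mAh = 53.31 Ah
I = C_rate * capacity = 0.2 * 53.31 = 10.662 A

10.662 A


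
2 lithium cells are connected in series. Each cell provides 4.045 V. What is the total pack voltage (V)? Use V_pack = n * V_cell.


V_pack = n * V_cell = 2 * 4.045 = 8.09 V

8.09 V


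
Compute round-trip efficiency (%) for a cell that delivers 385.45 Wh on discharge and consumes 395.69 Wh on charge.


Round-trip efficiency = 385.45/395.69 * 100% = 97.41%

97.41%


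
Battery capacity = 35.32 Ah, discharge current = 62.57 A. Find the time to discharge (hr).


t = capacity / current = 35.32 / 62.57 = 0.5645 hr

0.5645 hr


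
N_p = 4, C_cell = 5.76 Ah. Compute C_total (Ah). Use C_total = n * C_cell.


C_total = 4 * 5.76 = 23.04 Ah

23.04 Ah


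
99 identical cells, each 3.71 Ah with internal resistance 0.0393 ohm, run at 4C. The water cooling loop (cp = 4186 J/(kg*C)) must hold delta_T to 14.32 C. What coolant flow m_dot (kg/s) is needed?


Step 1: I = 4 * 3.71 = 14.84 A
Step 2: Q_cell = I^2 * R = 14.84^2 * 0.0393 = 8.6549 W
Step 3: Q_total = 99 * 8.6549 = 856.84 W
Step 4: m_dot = Q_total / (cp * dT) = 856.84 / (4186 * 14.32) = 0.01429 kg/s

0.01429 kg/s


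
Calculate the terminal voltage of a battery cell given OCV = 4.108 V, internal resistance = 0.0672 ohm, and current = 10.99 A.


IR drop = 10.99 * 0.0672 = 0.73853 V
V = 4.108 - 0.73853 = 3.369 V

3.369 V


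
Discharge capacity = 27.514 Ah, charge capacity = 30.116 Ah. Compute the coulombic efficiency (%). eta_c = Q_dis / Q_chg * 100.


eta_c = Q_dis / Q_chg * 100 = 27.514 / 30.116 * 100 = 91.36%

91.36%


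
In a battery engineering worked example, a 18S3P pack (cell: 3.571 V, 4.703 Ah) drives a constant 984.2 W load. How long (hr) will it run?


Step 1: E_pack = Ns * V_cell * Np * C_cell = 18 * 3.571 * 3 * 4.703 = 906.9 Wh
Step 2: t = E_pack / P = 906.9 / 984.2 = 0.9215 hr

0.9215 hr


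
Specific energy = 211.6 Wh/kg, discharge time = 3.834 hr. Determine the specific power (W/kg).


P_specific = E / t = 211.6 / 3.834 = 55.19 W/kg

55.19 W/kg


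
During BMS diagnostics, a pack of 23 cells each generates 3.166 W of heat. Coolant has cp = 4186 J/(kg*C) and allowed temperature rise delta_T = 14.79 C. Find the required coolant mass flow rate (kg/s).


Q_total = 23 * 3.166 = 72.818 W
m_dot = Q_total / (cp * dT) = 72.818 / (4186 * 14.79) = 0.001176 kg/s

0.001176 kg/s


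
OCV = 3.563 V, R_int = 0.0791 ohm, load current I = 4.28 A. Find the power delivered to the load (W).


Step 1: V_terminal = OCV - I*R = 3.563 - 4.28 * 0.0791 = 3.2245 V
Step 2: P_out = V_terminal * I = 3.2245 * 4.28 = 13.80 W

13.80 W


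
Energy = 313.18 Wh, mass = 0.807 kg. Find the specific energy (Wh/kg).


ED = E / m = 313.18 / 0.807 = 388.1 Wh/kg

388.1 Wh/kg
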